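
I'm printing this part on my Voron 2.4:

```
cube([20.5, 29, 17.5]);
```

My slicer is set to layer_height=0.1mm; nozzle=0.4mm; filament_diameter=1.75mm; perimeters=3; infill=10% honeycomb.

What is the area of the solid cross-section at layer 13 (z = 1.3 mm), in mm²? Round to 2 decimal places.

594.50 mm²

At z = 1.3 mm: the cube is present — its section is the full 20.5×29 rectangle (area 594.50 mm²). Overall, the cross-section is a single solid region. Net area = 594.50 mm².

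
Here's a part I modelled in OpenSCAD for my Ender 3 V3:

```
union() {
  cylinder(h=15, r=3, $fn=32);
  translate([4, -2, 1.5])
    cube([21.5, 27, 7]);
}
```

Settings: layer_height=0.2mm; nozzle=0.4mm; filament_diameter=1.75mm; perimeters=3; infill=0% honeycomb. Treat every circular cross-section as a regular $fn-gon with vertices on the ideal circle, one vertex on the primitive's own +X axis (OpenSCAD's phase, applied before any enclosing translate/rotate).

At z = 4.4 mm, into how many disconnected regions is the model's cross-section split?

2

At z = 4.4 mm: the r=3 cylinder gives a regular 32-gon of circumradius 3 (constant along its height); the cube at (4, -2) is present — its section is the full 21.5×27 rectangle; Merging all regions: the 2 present regions are separate (no shared area or edge), so areas and boundary lengths simply add and each stays a separate island — 2 connected regions. The result has 2 disconnected regions.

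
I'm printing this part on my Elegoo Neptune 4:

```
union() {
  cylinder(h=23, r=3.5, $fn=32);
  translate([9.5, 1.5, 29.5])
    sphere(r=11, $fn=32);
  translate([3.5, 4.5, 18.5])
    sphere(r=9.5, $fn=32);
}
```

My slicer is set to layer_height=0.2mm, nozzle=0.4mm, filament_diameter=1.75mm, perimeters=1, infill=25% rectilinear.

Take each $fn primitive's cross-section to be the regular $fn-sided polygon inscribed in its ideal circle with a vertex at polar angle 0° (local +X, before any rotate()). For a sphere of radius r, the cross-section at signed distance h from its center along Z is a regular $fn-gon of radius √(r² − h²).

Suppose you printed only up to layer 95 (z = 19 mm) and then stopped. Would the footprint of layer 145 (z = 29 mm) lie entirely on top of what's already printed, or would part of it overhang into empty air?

part overhangs

Compare the two slices. At z = 19: the r=3.5 cylinder gives a regular 32-gon of circumradius 3.5 (constant along its height) (area = (32/2)·3.500²·sin(360°/32) = 38.24 mm²); the r=11 sphere at (9.5, 1.5) contributes a regular 32-gon of circumradius √(11²−10.5²) = 3.279 (area = (32/2)·3.279²·sin(360°/32) = 33.56 mm²); the r=9.5 sphere at (3.5, 4.5) contributes a regular 32-gon of circumradius √(9.5²−0.5²) = 9.487 (area = (32/2)·9.487²·sin(360°/32) = 280.93 mm²); Taking the union: the regions partially overlap — summed areas 352.72 mm² minus the doubly-counted overlap 70.29 mm² gives 282.44 mm² — area = 282.44 mm². At z = 29: the cylinder is not intersected at this z (z outside [0, 23]); the r=11 sphere at (9.5, 1.5) contributes a regular 32-gon of circumradius √(11²−0.5²) = 10.989 (area = (32/2)·10.989²·sin(360°/32) = 376.91 mm²); the sphere at (3.5, 4.5) is not intersected at this z (|z−center|=10.500 > r=9.5); Taking the union: only the r=11 sphere at (9.5, 1.5) is present, so the union is just that shape — area = 376.91 mm². Checking containment: at z = 29 the cross-section extends beyond the z = 19 cross-section by about 184.51 mm².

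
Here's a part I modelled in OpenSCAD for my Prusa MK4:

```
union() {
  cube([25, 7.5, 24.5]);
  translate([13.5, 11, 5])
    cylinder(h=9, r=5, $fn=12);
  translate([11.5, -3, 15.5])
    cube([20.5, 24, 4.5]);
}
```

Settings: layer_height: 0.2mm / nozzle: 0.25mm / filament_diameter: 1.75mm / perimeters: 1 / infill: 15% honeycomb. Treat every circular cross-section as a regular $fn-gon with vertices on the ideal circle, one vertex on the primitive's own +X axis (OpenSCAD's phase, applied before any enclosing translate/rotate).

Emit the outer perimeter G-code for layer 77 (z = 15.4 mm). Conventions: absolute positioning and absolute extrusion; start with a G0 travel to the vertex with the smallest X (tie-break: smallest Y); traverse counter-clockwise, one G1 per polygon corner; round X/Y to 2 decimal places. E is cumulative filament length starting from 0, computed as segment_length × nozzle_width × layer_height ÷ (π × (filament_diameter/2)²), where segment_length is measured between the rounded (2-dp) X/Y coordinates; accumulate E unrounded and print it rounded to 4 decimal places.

At z = 15.4 mm: the cube is present — its section is the full 25×7.5 rectangle; the cylinder at (13.5, 11) is absent (z outside [5, 14]); the cube at (11.5, -3) is not intersected at this z (z outside [15.5, 20]); Merging all regions: only the 25×7.5 cube is present, so the union is just that shape — 1 connected region. The outline is a single polygon with 4 vertices. Extrusion per mm of travel: 0.25 × 0.2 / (π × 0.875²) = 0.020788. Accumulating E over each segment gives final E = 1.3512.

G0 X0.00 Y0.00 Z15.40
G1 X25.00 Y0.00 E0.5197
G1 X25.00 Y7.50 E0.6756
G1 X0.00 Y7.50 E1.1953
G1 X0.00 Y0.00 E1.3512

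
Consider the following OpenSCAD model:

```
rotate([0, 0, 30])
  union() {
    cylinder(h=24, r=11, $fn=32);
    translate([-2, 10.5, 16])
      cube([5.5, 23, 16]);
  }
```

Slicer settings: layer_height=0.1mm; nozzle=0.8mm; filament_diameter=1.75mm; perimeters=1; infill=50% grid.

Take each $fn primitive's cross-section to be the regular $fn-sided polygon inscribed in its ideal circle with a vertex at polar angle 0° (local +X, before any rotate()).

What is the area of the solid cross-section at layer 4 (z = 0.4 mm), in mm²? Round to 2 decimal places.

377.69 mm²

At z = 0.4 mm: the cylinder: section is a regular 32-gon, circumradius r=11 (area = (32/2)·11.000²·sin(360°/32) = 377.69 mm²); the cube at (-2, 10.5) does not reach this height (z outside [16, 32]); Taking the union: only the r=11 cylinder is present, so the union is just that shape — area = 377.69 mm²; (rotated 30° about Z; rotation is an isometry so areas/perimeters/island counts are preserved). Overall, the cross-section is a single solid region. Net area = 377.69 mm².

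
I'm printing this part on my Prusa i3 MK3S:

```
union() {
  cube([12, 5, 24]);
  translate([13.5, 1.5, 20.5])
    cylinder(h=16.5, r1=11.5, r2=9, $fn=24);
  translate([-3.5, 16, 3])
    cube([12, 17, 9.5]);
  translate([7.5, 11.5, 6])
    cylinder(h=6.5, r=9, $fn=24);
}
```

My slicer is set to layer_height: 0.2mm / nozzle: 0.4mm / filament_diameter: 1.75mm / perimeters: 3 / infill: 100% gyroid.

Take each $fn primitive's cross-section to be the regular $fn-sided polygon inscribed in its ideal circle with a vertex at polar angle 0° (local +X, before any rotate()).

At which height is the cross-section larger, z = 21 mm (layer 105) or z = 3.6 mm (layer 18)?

layer 105 (z = 21 mm)

Layer 105 (z = 21): the 12×5 cube contributes its full rectangle (area 60.00 mm²); the cone at (13.5, 1.5) contributes a regular 24-gon of circumradius 11.424 (interpolated between r1=11.5 and r2=9 at t=0.030) (area = (24/2)·11.424²·sin(360°/24) = 405.35 mm²); the cube at (-3.5, 16) does not reach this height (z outside [3, 12.5]); the cylinder at (7.5, 11.5) is not intersected at this z (z outside [6, 12.5]); Merging all regions: the regions partially overlap — summed areas 465.35 mm² minus the doubly-counted overlap 48.63 mm² gives 416.73 mm² — area = 416.73 mm². So its area = 416.73 mm². Layer 18 (z = 3.6): the cube (footprint 12×5) is included at this height (area 60.00 mm²); the cone at (13.5, 1.5) does not reach this height (z outside [20.5, 37]); the cube at (-3.5, 16) (footprint 12×17) is included at this height (area 204.00 mm²); the cylinder at (7.5, 11.5) is absent (z outside [6, 12.5]); Merging all regions: the 2 present regions are separate (no shared area or edge), so areas and boundary lengths simply add and each stays a separate island — area = 264.00 mm². So its area = 264.00 mm². Layer 105 is larger (416.73 vs 264.00 mm²).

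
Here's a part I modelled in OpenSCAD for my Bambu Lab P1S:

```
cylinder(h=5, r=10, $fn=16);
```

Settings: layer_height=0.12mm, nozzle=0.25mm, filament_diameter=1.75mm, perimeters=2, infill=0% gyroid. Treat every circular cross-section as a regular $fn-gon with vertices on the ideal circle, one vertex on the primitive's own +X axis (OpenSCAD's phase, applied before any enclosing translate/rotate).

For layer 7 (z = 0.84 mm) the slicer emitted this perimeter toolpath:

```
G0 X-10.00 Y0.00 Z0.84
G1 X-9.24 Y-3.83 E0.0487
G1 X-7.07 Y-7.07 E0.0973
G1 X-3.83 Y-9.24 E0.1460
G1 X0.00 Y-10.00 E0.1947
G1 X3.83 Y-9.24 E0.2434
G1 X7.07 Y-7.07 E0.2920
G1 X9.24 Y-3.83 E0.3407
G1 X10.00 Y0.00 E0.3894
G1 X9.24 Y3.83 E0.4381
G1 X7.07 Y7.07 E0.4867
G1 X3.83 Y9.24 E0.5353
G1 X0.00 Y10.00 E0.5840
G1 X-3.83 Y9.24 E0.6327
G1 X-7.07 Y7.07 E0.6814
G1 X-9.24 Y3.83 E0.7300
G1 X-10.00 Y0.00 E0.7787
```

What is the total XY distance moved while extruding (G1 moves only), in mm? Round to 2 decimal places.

62.43 mm

Sum the Euclidean lengths of each G1 segment: total = 62.43 mm.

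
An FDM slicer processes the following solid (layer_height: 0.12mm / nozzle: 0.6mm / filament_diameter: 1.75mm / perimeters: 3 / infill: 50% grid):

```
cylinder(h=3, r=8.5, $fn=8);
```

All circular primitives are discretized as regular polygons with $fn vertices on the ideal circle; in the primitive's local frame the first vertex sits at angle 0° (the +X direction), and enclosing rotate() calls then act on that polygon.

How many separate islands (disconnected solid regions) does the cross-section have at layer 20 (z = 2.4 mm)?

1

At z = 2.4 mm: the r=8.5 cylinder gives a regular 8-gon of circumradius 8.5 (constant along its height). Overall, the cross-section is a single solid region. Island count = 1.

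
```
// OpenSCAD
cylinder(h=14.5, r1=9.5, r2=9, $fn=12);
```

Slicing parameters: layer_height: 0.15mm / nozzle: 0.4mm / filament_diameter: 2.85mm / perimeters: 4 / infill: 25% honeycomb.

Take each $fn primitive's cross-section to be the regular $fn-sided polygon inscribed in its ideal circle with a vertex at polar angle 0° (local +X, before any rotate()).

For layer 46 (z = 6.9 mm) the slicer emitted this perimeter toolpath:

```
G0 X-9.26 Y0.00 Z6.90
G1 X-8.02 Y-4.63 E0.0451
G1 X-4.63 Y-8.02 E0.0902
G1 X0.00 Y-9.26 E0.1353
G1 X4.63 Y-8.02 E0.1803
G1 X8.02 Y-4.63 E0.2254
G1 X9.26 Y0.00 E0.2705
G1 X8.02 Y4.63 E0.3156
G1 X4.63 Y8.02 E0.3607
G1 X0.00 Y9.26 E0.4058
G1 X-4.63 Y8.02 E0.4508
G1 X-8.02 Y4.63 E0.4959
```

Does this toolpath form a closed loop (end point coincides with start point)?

no

Start point (G0): (-9.26, 0.00). End point (last G1): the path does not return to the start — open.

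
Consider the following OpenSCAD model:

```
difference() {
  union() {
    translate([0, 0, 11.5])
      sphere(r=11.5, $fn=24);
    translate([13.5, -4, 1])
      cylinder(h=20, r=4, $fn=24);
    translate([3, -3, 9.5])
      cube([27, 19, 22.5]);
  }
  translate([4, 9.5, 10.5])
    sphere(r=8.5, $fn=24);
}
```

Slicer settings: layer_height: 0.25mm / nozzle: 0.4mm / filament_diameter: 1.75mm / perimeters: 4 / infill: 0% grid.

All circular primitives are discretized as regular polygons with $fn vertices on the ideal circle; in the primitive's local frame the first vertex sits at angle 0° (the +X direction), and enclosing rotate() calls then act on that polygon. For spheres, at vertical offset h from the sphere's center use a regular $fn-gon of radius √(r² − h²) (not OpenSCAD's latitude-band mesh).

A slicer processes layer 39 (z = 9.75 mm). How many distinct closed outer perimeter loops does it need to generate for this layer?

1

At z = 9.75 mm: the sphere: section is a regular 24-gon, circumradius = √(r²−h²) = √(11.5²−1.75²) = 11.366; the cylinder at (13.5, -4): section is a regular 24-gon, circumradius r=4; the cube at (3, -3) is present — its section is the full 27×19 rectangle; Combining (union): the regions partially overlap (shared area 110.39 mm²), so overlapping operands fuse into one piece — 1 connected region; the r=8.5 sphere at (4, 9.5) contributes a regular 24-gon of circumradius √(8.5²−0.75²) = 8.467; Taking the first minus the rest: starting from that combined region, the r=8.5 sphere at (4, 9.5) partially overlaps it — only the 178.13 mm² overlap (of its 222.65 mm²) is removed, clipping the outline — 1 connected region. The result has 1 disconnected region.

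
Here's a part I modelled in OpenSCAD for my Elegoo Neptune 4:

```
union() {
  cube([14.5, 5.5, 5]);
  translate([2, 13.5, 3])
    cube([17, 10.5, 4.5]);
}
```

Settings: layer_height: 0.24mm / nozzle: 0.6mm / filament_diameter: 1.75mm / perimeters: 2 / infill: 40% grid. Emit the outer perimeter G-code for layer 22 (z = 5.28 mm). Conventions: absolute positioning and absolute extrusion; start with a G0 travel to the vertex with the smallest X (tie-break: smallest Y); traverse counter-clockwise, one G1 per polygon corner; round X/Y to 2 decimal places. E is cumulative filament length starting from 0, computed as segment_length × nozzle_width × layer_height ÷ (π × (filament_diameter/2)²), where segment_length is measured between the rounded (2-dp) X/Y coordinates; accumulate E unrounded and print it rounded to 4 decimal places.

G0 X2.00 Y13.50 Z5.28
G1 X19.00 Y13.50 E1.0178
G1 X19.00 Y24.00 E1.6464
G1 X2.00 Y24.00 E2.6641
G1 X2.00 Y13.50 E3.2928

At z = 5.28 mm: the cube is not intersected at this z (z outside [0, 5]); the cube at (2, 13.5) (footprint 17×10.5) is included at this height; Combining (union): only the 17×10.5 cube at (2, 13.5) is present, so the union is just that shape — 1 connected region. The outline is a single polygon with 4 vertices. Extrusion per mm of travel: 0.6 × 0.24 / (π × 0.875²) = 0.059868. Accumulating E over each segment gives final E = 3.2928.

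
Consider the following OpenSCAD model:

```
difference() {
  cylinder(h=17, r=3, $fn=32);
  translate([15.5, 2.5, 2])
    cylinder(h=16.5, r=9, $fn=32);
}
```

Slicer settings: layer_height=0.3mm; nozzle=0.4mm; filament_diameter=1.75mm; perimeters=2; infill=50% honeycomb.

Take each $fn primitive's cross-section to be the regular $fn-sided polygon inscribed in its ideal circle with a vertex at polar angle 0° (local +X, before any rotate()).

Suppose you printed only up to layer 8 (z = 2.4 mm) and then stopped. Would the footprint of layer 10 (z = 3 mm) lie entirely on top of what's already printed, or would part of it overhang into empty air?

entirely on top

Compare the two slices. At z = 2.4: the cylinder: section is a regular 32-gon, circumradius r=3 (area = (32/2)·3.000²·sin(360°/32) = 28.09 mm²); the cylinder at (15.5, 2.5): section is a regular 32-gon, circumradius r=9 (area = (32/2)·9.000²·sin(360°/32) = 252.84 mm²); Subtracting the remaining from the first: starting from the r=3 cylinder (28.09 mm²), the r=9 cylinder at (15.5, 2.5) misses the remaining region (no effect) — area = 28.09 mm². At z = 3: the cylinder: section is a regular 32-gon, circumradius r=3 (area = (32/2)·3.000²·sin(360°/32) = 28.09 mm²); the r=9 cylinder at (15.5, 2.5) contributes a regular 32-gon of circumradius 9 (area = (32/2)·9.000²·sin(360°/32) = 252.84 mm²); After the difference (first − rest): starting from the r=3 cylinder (28.09 mm²), the r=9 cylinder at (15.5, 2.5) misses the remaining region (no effect) — area = 28.09 mm². Checking containment: the cross-section at z = 3 is a subset of the cross-section at z = 2.4.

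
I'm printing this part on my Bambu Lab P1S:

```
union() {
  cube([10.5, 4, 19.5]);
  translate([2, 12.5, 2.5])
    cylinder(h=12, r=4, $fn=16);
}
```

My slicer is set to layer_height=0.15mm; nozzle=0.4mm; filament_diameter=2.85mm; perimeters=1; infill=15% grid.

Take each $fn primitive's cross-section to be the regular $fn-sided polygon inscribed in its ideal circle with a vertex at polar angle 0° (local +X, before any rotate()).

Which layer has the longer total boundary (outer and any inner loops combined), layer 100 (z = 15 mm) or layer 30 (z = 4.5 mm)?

layer 30 (z = 4.5 mm)

Layer 100 (z = 15): the cube (footprint 10.5×4) is included at this height (perimeter 29.00 mm); the cylinder at (2, 12.5) does not reach this height (z outside [2.5, 14.5]); Combining (union): only the 10.5×4 cube is present, so the union is just that shape — boundary = 29.00 mm. So its perimeter = 29.00 mm. Layer 30 (z = 4.5): the 10.5×4 cube contributes its full rectangle (perimeter 29.00 mm); the r=4 cylinder at (2, 12.5) contributes a regular 16-gon of circumradius 4 (perimeter = 2·16·4.000·sin(180°/16) = 24.97 mm); Merging all regions: the 2 present regions are separate (no shared area or edge), so areas and boundary lengths simply add and each stays a separate island — boundary = 53.97 mm. So its perimeter = 53.97 mm. Layer 30 is larger (53.97 vs 29.00 mm).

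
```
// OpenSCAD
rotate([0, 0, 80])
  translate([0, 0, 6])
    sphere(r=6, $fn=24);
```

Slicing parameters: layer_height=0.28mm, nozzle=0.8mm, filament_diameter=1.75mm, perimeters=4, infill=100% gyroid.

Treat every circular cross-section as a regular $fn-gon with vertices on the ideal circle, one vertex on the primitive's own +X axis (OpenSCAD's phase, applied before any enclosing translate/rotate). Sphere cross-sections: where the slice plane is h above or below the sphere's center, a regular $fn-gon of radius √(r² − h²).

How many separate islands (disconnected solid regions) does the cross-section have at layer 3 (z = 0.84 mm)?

1

At z = 0.84 mm: the sphere: section is a regular 24-gon, circumradius = √(r²−h²) = √(6²−5.16²) = 3.062; (whole slice rotated 80° about Z — lengths, areas and connectivity unchanged). Overall, the cross-section is a single solid region. Island count = 1.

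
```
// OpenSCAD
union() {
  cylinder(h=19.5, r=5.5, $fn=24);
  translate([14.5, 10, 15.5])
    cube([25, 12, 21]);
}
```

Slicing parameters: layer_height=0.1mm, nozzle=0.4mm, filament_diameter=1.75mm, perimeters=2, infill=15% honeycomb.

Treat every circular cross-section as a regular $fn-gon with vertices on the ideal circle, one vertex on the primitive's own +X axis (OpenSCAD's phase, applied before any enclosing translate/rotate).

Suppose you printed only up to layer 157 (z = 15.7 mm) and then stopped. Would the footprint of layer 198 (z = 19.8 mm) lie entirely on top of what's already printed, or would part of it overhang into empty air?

Compare the two slices. At z = 15.7: the r=5.5 cylinder gives a regular 24-gon of circumradius 5.5 (constant along its height) (area = (24/2)·5.500²·sin(360°/24) = 93.95 mm²); the cube at (14.5, 10) (footprint 25×12) is included at this height (area 300.00 mm²); Combining (union): the 2 present regions are separate (no shared area or edge), so areas and boundary lengths simply add and each stays a separate island — area = 393.95 mm². At z = 19.8: the cylinder is absent (z outside [0, 19.5]); the cube at (14.5, 10) (footprint 25×12) is included at this height (area 300.00 mm²); Merging all regions: only the 25×12 cube at (14.5, 10) is present, so the union is just that shape — area = 300.00 mm². Checking containment: the cross-section at z = 19.8 is a subset of the cross-section at z = 15.7.

entirely on top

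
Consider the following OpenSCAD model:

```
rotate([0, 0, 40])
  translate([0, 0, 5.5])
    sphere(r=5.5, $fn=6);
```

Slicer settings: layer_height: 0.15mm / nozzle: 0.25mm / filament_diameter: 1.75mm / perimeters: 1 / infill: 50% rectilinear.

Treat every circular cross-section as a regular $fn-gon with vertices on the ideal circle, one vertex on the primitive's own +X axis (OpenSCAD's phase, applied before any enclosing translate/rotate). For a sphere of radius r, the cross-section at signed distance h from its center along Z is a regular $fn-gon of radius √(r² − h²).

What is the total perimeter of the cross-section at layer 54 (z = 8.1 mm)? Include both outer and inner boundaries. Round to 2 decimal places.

At z = 8.1 mm: the r=5.5 sphere slices to a regular 6-gon of circumradius 4.847 (√(r²−h²) with h=2.6 from center) (perimeter = 2·6·4.847·sin(180°/6) = 29.08 mm); (whole slice rotated 40° about Z — lengths, areas and connectivity unchanged). Overall, the cross-section is a single solid region. Total boundary length (outer) = 29.08 mm.

29.08 mm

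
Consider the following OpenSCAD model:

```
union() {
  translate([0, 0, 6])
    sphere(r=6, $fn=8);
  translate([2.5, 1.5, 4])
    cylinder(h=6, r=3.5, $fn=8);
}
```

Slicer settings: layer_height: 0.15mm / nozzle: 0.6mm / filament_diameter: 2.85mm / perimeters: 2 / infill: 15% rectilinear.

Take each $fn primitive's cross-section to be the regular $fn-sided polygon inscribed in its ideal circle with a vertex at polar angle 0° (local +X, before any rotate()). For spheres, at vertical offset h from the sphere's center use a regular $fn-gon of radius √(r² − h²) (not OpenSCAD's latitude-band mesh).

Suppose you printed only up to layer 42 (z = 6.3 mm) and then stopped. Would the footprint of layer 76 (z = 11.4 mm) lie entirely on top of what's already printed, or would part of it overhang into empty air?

Compare the two slices. At z = 6.3: the sphere: section is a regular 8-gon, circumradius = √(r²−h²) = √(6²−0.3²) = 5.992 (area = (8/2)·5.992²·sin(360°/8) = 101.57 mm²); the r=3.5 cylinder at (2.5, 1.5) contributes a regular 8-gon of circumradius 3.5 (area = (8/2)·3.500²·sin(360°/8) = 34.65 mm²); Taking the union: the regions partially overlap — summed areas 136.22 mm² minus the doubly-counted overlap 32.68 mm² gives 103.54 mm² — area = 103.54 mm². At z = 11.4: the r=6 sphere contributes a regular 8-gon of circumradius √(6²−5.4²) = 2.615 (area = (8/2)·2.615²·sin(360°/8) = 19.35 mm²); the cylinder at (2.5, 1.5) is not intersected at this z (z outside [4, 10]); Combining (union): only the r=6 sphere is present, so the union is just that shape — area = 19.35 mm². Checking containment: the cross-section at z = 11.4 is a subset of the cross-section at z = 6.3.

entirely on top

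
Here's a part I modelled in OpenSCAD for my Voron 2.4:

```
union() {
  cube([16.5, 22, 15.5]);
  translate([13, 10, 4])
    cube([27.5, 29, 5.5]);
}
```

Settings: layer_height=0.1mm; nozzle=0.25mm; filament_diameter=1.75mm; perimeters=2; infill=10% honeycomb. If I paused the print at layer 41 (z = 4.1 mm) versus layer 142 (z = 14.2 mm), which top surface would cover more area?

Layer 41 (z = 4.1): the cube is present — its section is the full 16.5×22 rectangle (area 363.00 mm²); the cube at (13, 10) (footprint 27.5×29) is included at this height (area 797.50 mm²); Taking the union: the regions partially overlap — summed areas 1160.50 mm² minus the doubly-counted overlap 42.00 mm² gives 1118.50 mm² — area = 1118.50 mm². So its area = 1118.50 mm². Layer 142 (z = 14.2): the 16.5×22 cube contributes its full rectangle (area 363.00 mm²); the cube at (13, 10) does not reach this height (z outside [4, 9.5]); Combining (union): only the 16.5×22 cube is present, so the union is just that shape — area = 363.00 mm². So its area = 363.00 mm². Layer 41 is larger (1118.50 vs 363.00 mm²).

layer 41 (z = 4.1 mm)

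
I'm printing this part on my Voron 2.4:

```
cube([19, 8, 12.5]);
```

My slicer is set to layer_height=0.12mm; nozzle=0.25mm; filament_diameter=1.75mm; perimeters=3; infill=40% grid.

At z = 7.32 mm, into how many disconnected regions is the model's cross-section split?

1

At z = 7.32 mm: the 19×8 cube contributes its full rectangle. The result has 1 disconnected region.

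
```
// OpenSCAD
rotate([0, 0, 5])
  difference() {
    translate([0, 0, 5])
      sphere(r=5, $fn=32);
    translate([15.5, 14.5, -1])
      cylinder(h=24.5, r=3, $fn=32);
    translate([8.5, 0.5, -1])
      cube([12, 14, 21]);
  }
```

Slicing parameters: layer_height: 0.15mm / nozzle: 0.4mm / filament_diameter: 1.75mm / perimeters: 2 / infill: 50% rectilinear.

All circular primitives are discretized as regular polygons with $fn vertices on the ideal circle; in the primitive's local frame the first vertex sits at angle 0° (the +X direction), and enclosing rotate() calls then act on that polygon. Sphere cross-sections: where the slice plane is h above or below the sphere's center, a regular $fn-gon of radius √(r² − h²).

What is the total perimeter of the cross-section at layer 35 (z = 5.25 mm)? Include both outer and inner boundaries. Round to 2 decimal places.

31.33 mm

At z = 5.25 mm: the r=5 sphere contributes a regular 32-gon of circumradius √(5²−0.25²) = 4.994 (perimeter = 2·32·4.994·sin(180°/32) = 31.33 mm); the cylinder at (15.5, 14.5): section is a regular 32-gon, circumradius r=3 (perimeter = 2·32·3.000·sin(180°/32) = 18.82 mm); the cube at (8.5, 0.5) (footprint 12×14) is included at this height (perimeter 52.00 mm); After the difference (first − rest): starting from the r=5 sphere, the r=3 cylinder at (15.5, 14.5) misses the remaining region (no effect); the 12×14 cube at (8.5, 0.5) misses the remaining region (no effect) — boundary = 31.33 mm; (whole slice rotated 5° about Z — lengths, areas and connectivity unchanged). Overall, the cross-section is a single solid region. Total boundary length (outer) = 31.33 mm.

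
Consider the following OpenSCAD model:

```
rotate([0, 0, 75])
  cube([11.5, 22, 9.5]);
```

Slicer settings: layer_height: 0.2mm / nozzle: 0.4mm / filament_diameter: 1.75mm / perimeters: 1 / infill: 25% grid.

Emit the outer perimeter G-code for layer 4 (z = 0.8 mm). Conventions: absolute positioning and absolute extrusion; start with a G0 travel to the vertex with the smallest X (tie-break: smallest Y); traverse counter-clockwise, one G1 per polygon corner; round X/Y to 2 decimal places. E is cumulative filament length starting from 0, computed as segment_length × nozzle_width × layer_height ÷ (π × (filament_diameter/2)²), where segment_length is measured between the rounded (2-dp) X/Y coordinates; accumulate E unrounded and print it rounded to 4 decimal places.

G0 X-21.25 Y5.69 Z0.80
G1 X0.00 Y0.00 E0.7317
G1 X2.98 Y11.11 E1.1143
G1 X-18.27 Y16.80 E1.8459
G1 X-21.25 Y5.69 E2.2285

At z = 0.8 mm: the cube is present — its section is the full 11.5×22 rectangle; (rotated 75° about Z; rotation is an isometry so areas/perimeters/island counts are preserved). The outline is a single polygon with 4 vertices. Extrusion per mm of travel: 0.4 × 0.2 / (π × 0.875²) = 0.033260. Accumulating E over each segment gives final E = 2.2285.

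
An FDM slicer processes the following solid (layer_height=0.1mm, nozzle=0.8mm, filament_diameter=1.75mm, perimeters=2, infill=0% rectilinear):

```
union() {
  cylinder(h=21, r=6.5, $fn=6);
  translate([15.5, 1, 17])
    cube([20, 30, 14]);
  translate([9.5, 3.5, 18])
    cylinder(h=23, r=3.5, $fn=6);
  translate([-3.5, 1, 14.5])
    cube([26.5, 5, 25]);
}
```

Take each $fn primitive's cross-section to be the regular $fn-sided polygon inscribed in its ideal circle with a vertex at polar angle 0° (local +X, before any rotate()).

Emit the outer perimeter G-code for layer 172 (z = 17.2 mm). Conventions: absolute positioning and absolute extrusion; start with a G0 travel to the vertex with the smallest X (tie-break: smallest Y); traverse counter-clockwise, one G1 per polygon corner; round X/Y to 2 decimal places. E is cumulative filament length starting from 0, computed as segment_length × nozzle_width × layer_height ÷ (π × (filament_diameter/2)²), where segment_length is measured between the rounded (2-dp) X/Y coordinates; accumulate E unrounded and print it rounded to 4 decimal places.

At z = 17.2 mm: the r=6.5 cylinder gives a regular 6-gon of circumradius 6.5 (constant along its height); the 20×30 cube at (15.5, 1) contributes its full rectangle; the cylinder at (9.5, 3.5) is absent (z outside [18, 41]); the 26.5×5 cube at (-3.5, 1) contributes its full rectangle; Combining (union): the regions partially overlap (shared area 74.88 mm²), so overlapping operands fuse into one piece — 1 connected region. The outline is a single polygon with 11 vertices. Extrusion per mm of travel: 0.8 × 0.1 / (π × 0.875²) = 0.033260. Accumulating E over each segment gives final E = 5.0236.

G0 X-6.50 Y0.00 Z17.20
G1 X-3.25 Y-5.63 E0.2162
G1 X3.25 Y-5.63 E0.4324
G1 X6.50 Y0.00 E0.6486
G1 X5.92 Y1.00 E0.6871
G1 X35.50 Y1.00 E1.6709
G1 X35.50 Y31.00 E2.6687
G1 X15.50 Y31.00 E3.3339
G1 X15.50 Y6.00 E4.1654
G1 X-3.50 Y6.00 E4.7974
G1 X-3.50 Y5.20 E4.8240
G1 X-6.50 Y0.00 E5.0236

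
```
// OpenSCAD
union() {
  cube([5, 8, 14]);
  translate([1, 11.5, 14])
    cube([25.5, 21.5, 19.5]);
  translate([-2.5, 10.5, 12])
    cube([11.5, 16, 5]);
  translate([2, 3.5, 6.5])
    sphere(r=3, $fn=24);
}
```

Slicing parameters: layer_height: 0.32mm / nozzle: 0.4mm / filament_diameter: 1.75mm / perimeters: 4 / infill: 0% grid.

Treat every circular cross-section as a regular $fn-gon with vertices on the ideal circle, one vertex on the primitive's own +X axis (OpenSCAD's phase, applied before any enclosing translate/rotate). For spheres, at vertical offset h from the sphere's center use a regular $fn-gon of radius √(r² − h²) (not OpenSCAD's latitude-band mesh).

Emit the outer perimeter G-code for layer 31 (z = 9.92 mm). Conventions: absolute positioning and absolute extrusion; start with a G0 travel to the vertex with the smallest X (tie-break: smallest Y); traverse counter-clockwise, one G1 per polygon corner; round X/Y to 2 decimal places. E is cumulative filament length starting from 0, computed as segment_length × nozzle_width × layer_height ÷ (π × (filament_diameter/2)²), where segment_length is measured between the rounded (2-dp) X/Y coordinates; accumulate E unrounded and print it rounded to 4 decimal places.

At z = 9.92 mm: the 5×8 cube contributes its full rectangle; the cube at (1, 11.5) is not intersected at this z (z outside [14, 33.5]); the cube at (-2.5, 10.5) is not intersected at this z (z outside [12, 17]); the sphere at (2, 3.5) is absent (|z−center|=3.420 > r=3); Combining (union): only the 5×8 cube is present, so the union is just that shape — 1 connected region. The outline is a single polygon with 4 vertices. Extrusion per mm of travel: 0.4 × 0.32 / (π × 0.875²) = 0.053216. Accumulating E over each segment gives final E = 1.3836.

G0 X0.00 Y0.00 Z9.92
G1 X5.00 Y0.00 E0.2661
G1 X5.00 Y8.00 E0.6918
G1 X0.00 Y8.00 E0.9579
G1 X0.00 Y0.00 E1.3836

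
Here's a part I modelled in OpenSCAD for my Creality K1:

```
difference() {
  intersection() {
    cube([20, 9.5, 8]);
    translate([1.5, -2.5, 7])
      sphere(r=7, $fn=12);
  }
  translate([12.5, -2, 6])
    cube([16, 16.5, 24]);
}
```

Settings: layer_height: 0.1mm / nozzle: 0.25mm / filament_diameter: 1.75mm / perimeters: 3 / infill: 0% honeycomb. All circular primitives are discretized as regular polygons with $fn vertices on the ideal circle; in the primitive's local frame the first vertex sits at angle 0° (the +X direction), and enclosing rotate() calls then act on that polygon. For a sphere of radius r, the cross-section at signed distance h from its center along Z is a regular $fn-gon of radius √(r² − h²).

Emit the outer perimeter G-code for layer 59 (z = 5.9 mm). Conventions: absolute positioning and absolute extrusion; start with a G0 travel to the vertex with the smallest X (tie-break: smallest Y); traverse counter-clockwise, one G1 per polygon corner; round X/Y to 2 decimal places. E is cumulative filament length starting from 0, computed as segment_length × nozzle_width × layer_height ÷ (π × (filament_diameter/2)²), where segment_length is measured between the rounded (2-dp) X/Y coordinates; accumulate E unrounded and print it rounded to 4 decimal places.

At z = 5.9 mm: the 20×9.5 cube contributes its full rectangle; the r=7 sphere at (1.5, -2.5) slices to a regular 12-gon of circumradius 6.913 (√(r²−h²) with h=1.1 from center); Keeping only the common overlap: the r=7 sphere at (1.5, -2.5) partially overlaps the 20×9.5 cube; clipping to the common part keeps 25.72 mm² — 1 connected region; the cube at (12.5, -2) is not intersected at this z (z outside [6, 30]); Taking the first minus the rest: none of the subtracted shapes is present at this height, so the result so far is unchanged — 1 connected region. The outline is a single polygon with 6 vertices. Extrusion per mm of travel: 0.25 × 0.1 / (π × 0.875²) = 0.010394. Accumulating E over each segment gives final E = 0.2230.

G0 X0.00 Y0.00 Z5.90
G1 X7.74 Y0.00 E0.0804
G1 X7.49 Y0.96 E0.0908
G1 X4.96 Y3.49 E0.1279
G1 X1.50 Y4.41 E0.1652
G1 X0.00 Y4.01 E0.1813
G1 X0.00 Y0.00 E0.2230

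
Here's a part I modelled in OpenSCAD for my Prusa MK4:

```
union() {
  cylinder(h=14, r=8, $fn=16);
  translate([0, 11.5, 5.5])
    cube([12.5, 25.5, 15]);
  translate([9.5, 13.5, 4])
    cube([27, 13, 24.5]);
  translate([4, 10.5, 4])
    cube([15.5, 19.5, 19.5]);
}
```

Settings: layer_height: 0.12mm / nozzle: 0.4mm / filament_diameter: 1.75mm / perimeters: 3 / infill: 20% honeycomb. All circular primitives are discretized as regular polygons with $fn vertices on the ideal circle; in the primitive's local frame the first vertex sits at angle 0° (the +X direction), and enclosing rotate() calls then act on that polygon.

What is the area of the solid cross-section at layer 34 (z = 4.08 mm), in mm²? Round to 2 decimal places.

719.18 mm²

At z = 4.08 mm: the r=8 cylinder gives a regular 16-gon of circumradius 8 (constant along its height) (area = (16/2)·8.000²·sin(360°/16) = 195.93 mm²); the cube at (0, 11.5) is not intersected at this z (z outside [5.5, 20.5]); the cube at (9.5, 13.5) is present — its section is the full 27×13 rectangle (area 351.00 mm²); the cube at (4, 10.5) (footprint 15.5×19.5) is included at this height (area 302.25 mm²); Merging all regions: the regions partially overlap — summed areas 849.18 mm² minus the doubly-counted overlap 130.00 mm² gives 719.18 mm² — area = 719.18 mm². Overall, the cross-section has 2 separate islands. Net area = 719.18 mm².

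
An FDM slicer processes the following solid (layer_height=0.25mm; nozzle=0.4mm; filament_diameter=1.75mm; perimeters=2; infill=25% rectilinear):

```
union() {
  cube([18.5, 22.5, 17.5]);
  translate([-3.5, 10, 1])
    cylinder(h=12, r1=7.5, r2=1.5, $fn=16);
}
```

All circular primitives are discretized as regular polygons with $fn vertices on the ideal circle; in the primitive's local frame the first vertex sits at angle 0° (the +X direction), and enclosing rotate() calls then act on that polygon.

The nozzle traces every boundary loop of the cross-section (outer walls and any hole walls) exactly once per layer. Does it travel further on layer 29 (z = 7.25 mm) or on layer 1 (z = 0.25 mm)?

Layer 29 (z = 7.25): the cube (footprint 18.5×22.5) is included at this height (perimeter 82.00 mm); the cone at (-3.5, 10) contributes a regular 16-gon of circumradius 4.375 (interpolated between r1=7.5 and r2=1.5 at t=0.521) (perimeter = 2·16·4.375·sin(180°/16) = 27.31 mm); Combining (union): the regions partially overlap (shared area 2.81 mm²), so the edge portions inside another operand are dropped and the merged outline is re-measured after clipping — boundary = 98.98 mm. So its perimeter = 98.98 mm. Layer 1 (z = 0.25): the cube is present — its section is the full 18.5×22.5 rectangle (perimeter 82.00 mm); the cone at (-3.5, 10) is absent (z outside [1, 13]); Taking the union: only the 18.5×22.5 cube is present, so the union is just that shape — boundary = 82.00 mm. So its perimeter = 82.00 mm. Layer 29 is larger (98.98 vs 82.00 mm).

layer 29 (z = 7.25 mm)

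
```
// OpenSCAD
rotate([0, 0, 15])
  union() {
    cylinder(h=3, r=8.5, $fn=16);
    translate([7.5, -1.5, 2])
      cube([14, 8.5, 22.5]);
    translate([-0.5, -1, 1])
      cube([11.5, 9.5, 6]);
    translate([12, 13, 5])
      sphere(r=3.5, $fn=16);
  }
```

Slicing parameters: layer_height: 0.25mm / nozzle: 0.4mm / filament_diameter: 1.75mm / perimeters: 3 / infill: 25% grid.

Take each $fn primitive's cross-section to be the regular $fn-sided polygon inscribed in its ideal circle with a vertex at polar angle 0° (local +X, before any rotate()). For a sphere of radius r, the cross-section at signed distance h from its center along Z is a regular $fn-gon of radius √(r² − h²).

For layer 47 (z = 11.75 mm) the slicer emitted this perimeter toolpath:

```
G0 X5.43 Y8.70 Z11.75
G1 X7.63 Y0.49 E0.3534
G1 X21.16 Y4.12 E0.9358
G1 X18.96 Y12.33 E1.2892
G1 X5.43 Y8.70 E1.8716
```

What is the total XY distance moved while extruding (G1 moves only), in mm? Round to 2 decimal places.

45.02 mm

Sum the Euclidean lengths of each G1 segment: total = 45.02 mm.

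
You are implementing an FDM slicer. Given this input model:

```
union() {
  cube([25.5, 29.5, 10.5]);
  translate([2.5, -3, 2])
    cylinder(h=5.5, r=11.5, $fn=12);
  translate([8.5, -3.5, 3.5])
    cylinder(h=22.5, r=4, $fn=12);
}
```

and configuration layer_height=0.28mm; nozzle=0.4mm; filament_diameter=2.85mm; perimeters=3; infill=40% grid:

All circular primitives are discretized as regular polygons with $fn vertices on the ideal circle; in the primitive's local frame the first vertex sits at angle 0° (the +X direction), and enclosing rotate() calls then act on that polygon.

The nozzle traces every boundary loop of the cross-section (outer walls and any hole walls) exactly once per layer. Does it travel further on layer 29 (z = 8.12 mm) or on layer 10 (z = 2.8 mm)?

Layer 29 (z = 8.12): the cube (footprint 25.5×29.5) is included at this height (perimeter 110.00 mm); the cylinder at (2.5, -3) is absent (z outside [2, 7.5]); the r=4 cylinder at (8.5, -3.5) gives a regular 12-gon of circumradius 4 (constant along its height) (perimeter = 2·12·4.000·sin(180°/12) = 24.85 mm); Merging all regions: the regions partially overlap (shared area 0.93 mm²), so the edge portions inside another operand are dropped and the merged outline is re-measured after clipping — boundary = 127.25 mm. So its perimeter = 127.25 mm. Layer 10 (z = 2.8): the cube (footprint 25.5×29.5) is included at this height (perimeter 110.00 mm); the cylinder at (2.5, -3): section is a regular 12-gon, circumradius r=11.5 (perimeter = 2·12·11.500·sin(180°/12) = 71.43 mm); the cylinder at (8.5, -3.5) is not intersected at this z (z outside [3.5, 26]); Taking the union: the regions partially overlap (shared area 86.31 mm²), so the edge portions inside another operand are dropped and the merged outline is re-measured after clipping — boundary = 143.07 mm. So its perimeter = 143.07 mm. Layer 10 is larger (143.07 vs 127.25 mm).

layer 10 (z = 2.8 mm)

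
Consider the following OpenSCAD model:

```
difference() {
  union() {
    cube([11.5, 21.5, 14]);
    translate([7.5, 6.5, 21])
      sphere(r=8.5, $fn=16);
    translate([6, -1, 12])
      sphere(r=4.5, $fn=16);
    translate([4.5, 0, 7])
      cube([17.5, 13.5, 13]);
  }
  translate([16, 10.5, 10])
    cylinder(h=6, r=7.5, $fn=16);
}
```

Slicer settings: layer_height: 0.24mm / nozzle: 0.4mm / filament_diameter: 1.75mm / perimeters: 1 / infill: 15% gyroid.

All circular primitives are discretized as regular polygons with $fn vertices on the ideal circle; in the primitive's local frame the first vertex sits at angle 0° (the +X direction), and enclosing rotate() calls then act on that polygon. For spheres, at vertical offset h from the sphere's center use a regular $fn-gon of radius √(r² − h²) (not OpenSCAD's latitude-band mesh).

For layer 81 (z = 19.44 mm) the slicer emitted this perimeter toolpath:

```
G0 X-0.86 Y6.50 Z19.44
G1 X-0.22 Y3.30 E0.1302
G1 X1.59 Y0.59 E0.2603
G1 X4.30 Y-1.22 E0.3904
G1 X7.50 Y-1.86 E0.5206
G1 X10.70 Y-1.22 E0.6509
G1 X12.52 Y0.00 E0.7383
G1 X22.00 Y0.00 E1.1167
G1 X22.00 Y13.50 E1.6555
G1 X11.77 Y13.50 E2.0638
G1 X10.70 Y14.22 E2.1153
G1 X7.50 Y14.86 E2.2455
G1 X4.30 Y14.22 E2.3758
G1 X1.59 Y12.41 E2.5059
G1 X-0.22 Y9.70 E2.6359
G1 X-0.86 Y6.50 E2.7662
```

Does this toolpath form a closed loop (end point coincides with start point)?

Start point (G0): (-0.86, 6.50). End point (last G1): the path returns to the start — closed.

yes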